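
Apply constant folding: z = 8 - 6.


8 - 6 = 2 at compile time
Optimized: z = 2


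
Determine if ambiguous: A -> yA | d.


right-linear, alternatives start with distinct terminals 'y' vs 'd': unique leftmost derivation
Unambiguous


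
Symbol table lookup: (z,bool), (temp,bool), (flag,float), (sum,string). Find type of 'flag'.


Lookup 'flag' → type float


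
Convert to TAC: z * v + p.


Break into single-operator statements:
t1 = z * v
t2 = t1 + p


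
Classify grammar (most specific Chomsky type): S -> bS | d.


Right-linear: every RHS is a terminal or a terminal followed by one nonterminal
Classification: Type 3 (Regular)


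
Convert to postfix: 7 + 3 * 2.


* has higher precedence, evaluate 3*2 first
Postfix: 7 3 2 * +


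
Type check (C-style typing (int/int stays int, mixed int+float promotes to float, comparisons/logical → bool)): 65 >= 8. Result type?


Operand types: int >= int
Rule: comparison yields bool
Result type: bool


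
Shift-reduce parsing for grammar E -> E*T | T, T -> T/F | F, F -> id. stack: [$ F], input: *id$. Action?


'F' (not preceded by T/) is the handle for T -> F
Action: reduce (T -> F)


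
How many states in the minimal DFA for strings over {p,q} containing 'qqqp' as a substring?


KMP-style automaton: 4 progress states + 1 absorbing accept = 5
Minimal DFA: 5 states


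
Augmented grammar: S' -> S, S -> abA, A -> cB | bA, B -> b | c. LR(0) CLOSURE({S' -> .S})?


Start: S' -> .S
For each item with dot before a nonterminal B, add B -> .γ for every B-production
Closure: [S' -> .S, S -> .abA]


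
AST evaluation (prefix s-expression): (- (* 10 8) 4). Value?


Evaluate inner: (* 10 8) = 80
Evaluate root: (- 80 4) = 76
Result: 76


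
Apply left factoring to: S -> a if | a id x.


Common prefix: 'a'
Factored: S -> a S', S' -> if | id x


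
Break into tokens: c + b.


Scan left to right, longest-match per lexeme
Tokens: ID(c), OP(+), ID(b)


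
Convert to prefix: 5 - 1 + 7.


left-to-right (same/higher precedence on left): tree is (+ (- 5 1) 7)
Prefix: + - 5 1 7


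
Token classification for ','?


Pattern: delimiter/punctuation
Type: PUNCTUATION


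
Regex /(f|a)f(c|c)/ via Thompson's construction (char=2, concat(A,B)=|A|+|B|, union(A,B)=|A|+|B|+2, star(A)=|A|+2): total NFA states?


Syntax tree has 5 char leaf(s), 2 union(s), 0 star(s)
chars contribute 5×2 = 10; each union adds +2; each star adds +2
Total: 10 + 4 + 0 = 14 states


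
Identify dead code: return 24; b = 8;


statement follows a return and is unreachable
Dead: 'b = 8'


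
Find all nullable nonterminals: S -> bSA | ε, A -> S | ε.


A nonterminal is nullable iff some alternative derives ε (directly, or every symbol in it is nullable)
Nullable: {A, S}


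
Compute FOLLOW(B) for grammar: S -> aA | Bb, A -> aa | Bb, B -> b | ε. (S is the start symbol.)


$ ∈ FOLLOW(S). For each A -> αBβ: add FIRST(β)\{ε} to FOLLOW(B); if β nullable, add FOLLOW(A).
FOLLOW(B) = {b}


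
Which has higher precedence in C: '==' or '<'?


'<' is relational (level 7); '==' is equality (level 6)
Higher level binds tighter
'<' has higher precedence than '=='


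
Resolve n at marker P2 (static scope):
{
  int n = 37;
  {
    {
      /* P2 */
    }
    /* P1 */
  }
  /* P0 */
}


P2's block does not declare n; resolves to the enclosing declaration at depth 0
n = 37


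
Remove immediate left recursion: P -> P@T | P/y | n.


Left-recursive alternatives: P@T, P/y; non-recursive: n
Introduce P': P -> nP', P' -> @TP' | /yP' | ε


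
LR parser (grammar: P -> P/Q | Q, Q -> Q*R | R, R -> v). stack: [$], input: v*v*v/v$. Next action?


no handle on stack; shift 'v'
Action: shift


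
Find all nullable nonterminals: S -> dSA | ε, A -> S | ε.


A nonterminal is nullable iff some alternative derives ε (directly, or every symbol in it is nullable)
Nullable: {A, S}


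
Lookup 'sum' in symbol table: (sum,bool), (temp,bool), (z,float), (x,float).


Lookup 'sum' → type bool


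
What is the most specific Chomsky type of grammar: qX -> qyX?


LHS has context (more than one symbol) and |LHS| ≤ |RHS|
Classification: Type 1 (Context-Sensitive)


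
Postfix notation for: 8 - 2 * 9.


* has higher precedence, evaluate 2*9 first
Postfix: 8 2 9 * -


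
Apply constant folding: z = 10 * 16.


10 * 16 = 160 at compile time
Optimized: z = 160


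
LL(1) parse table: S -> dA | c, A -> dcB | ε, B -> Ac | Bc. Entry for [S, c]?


For [S, c]: 'c' ∈ FIRST(c)
Entry: S -> c


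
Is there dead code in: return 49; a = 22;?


statement follows a return and is unreachable
Dead: 'a = 22'


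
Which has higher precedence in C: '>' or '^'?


'>' is relational (level 7); '^' is bitwise XOR (level 4)
Higher level binds tighter
'>' has higher precedence than '^'


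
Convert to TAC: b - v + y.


Break into single-operator statements:
t1 = b - v
t2 = t1 + y


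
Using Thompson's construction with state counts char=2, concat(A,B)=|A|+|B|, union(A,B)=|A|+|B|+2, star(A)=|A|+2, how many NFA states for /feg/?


Syntax tree has 3 char leaf(s), 0 union(s), 0 star(s)
chars contribute 3×2 = 6; each union adds +2; each star adds +2
Total: 6 + 0 + 0 = 6 states


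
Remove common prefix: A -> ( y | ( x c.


Common prefix: '('
Factored: A -> ( A', A' -> y | x c


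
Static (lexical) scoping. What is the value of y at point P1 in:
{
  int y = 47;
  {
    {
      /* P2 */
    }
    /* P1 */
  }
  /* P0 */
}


P1's block does not declare y; resolves to the enclosing declaration at depth 0
y = 47


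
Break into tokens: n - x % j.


Scan left to right, longest-match per lexeme
Tokens: ID(n), OP(-), ID(x), OP(%), ID(j)


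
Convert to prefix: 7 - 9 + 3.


left-to-right (same/higher precedence on left): tree is (+ (- 7 9) 3)
Prefix: + - 7 9 3


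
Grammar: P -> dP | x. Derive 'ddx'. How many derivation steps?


Derivation: P => dP => ddP => ddx
Steps: 3


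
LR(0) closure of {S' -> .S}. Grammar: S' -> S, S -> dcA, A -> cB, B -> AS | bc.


Start: S' -> .S
For each item with dot before a nonterminal B, add B -> .γ for every B-production
Closure: [S' -> .S, S -> .dcA]


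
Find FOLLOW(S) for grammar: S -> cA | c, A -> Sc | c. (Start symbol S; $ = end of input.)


$ ∈ FOLLOW(S). For each A -> αBβ: add FIRST(β)\{ε} to FOLLOW(B); if β nullable, add FOLLOW(A).
FOLLOW(S) = {$, c}


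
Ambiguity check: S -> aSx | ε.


balanced a^n…x^n: each string has a unique parse
Unambiguous


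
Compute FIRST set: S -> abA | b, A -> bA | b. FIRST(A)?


Per alternative of A: FIRST(bA) = {b}; FIRST(b) = {b}
FIRST(A) = {b}


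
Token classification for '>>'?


Pattern: operator symbol
Type: OPERATOR


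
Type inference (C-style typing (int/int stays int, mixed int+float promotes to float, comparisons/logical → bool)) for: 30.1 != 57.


Operand types: float != int
Rule: comparison yields bool
Result type: bool


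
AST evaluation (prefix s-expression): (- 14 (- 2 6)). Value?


Evaluate inner: (- 2 6) = -4
Evaluate root: (- 14 -4) = 18
Result: 18


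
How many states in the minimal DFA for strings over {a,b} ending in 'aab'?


Track the longest suffix of input matching a prefix of 'aab': 4 classes (prefixes of length 0..3)
Minimal DFA: 4 states


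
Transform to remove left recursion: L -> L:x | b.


Left-recursive alternatives: L:x; non-recursive: b
Introduce L': L -> bL', L' -> :xL' | ε


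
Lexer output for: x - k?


Scan left to right, longest-match per lexeme
Tokens: ID(x), OP(-), ID(k)


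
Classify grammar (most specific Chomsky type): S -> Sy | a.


Left-linear: every RHS is a terminal or one nonterminal followed by a terminal
Classification: Type 3 (Regular)


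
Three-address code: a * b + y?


Break into single-operator statements:
t1 = a * b
t2 = t1 + y


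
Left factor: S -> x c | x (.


Common prefix: 'x'
Factored: S -> x S', S' -> c | (


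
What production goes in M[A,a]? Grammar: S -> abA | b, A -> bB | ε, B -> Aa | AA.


For [A, a]: ε is nullable and 'a' ∈ FOLLOW(A)
Entry: A -> ε


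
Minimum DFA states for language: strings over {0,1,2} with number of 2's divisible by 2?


Track (count of 2) mod 2: states 0..1, accept at 0
Minimal DFA: 2 states


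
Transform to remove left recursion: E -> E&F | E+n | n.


Left-recursive alternatives: E&F, E+n; non-recursive: n
Introduce E': E -> nE', E' -> &FE' | +nE' | ε


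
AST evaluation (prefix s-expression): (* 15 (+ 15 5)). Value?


Evaluate inner: (+ 15 5) = 20
Evaluate root: (* 15 20) = 300
Result: 300


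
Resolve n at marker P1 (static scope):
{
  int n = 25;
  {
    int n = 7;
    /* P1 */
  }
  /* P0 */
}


n declared in the same block as P1
n = 7


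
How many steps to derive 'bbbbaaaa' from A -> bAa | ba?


Derivation: A => bAa => bbAaa => bbbAaaa => bbbbaaaa
Steps: 4


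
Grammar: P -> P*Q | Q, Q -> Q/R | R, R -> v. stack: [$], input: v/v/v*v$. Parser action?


no handle on stack; shift 'v'
Action: shift


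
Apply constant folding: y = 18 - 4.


18 - 4 = 14 at compile time
Optimized: y = 14


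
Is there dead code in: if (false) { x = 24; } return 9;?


condition is constant false, so the whole block is unreachable
Dead: 'if (false) { x = 24; }'


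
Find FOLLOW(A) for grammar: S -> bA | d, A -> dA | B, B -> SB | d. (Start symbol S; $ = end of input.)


$ ∈ FOLLOW(S). For each A -> αBβ: add FIRST(β)\{ε} to FOLLOW(B); if β nullable, add FOLLOW(A).
FOLLOW(A) = {$, b, d}


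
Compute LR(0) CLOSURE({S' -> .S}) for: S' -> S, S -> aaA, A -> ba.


Start: S' -> .S
For each item with dot before a nonterminal B, add B -> .γ for every B-production
Closure: [S' -> .S, S -> .aaA]


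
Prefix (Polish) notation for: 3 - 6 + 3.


left-to-right (same/higher precedence on left): tree is (+ (- 3 6) 3)
Prefix: + - 3 6 3


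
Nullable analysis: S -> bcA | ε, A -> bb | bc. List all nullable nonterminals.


A nonterminal is nullable iff some alternative derives ε (directly, or every symbol in it is nullable)
Nullable: {S}


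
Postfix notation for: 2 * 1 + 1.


Left to right (same or higher precedence on left)
Postfix: 2 1 * 1 +


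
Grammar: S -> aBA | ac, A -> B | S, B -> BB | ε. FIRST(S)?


Per alternative of S: FIRST(aBA) = {a}; FIRST(ac) = {a}
FIRST(S) = {a}


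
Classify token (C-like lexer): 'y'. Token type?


Pattern: letter/underscore followed by alphanumerics, not a keyword
Type: IDENTIFIER


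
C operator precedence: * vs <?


'*' is multiplicative (level 10); '<' is relational (level 7)
Higher level binds tighter
'*' has higher precedence than '<'


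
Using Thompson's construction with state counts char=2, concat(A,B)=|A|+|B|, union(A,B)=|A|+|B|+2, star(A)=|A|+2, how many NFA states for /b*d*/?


Syntax tree has 2 char leaf(s), 0 union(s), 2 star(s)
chars contribute 2×2 = 4; each union adds +2; each star adds +2
Total: 4 + 0 + 4 = 8 states


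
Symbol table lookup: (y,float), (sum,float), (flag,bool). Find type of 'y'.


Lookup 'y' → type float


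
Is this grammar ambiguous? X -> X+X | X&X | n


'n+n&n' has two parse trees (no precedence encoded between + and &)
Ambiguous


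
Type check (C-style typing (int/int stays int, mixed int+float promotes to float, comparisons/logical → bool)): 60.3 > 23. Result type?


Operand types: float > int
Rule: comparison yields bool
Result type: bool


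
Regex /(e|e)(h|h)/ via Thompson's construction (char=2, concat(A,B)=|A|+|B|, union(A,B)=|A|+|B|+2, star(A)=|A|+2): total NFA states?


Syntax tree has 4 char leaf(s), 2 union(s), 0 star(s)
chars contribute 4×2 = 8; each union adds +2; each star adds +2
Total: 8 + 4 + 0 = 12 states


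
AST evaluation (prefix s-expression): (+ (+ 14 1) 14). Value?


Evaluate inner: (+ 14 1) = 15
Evaluate root: (+ 15 14) = 29
Result: 29


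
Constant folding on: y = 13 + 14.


13 + 14 = 27 at compile time
Optimized: y = 27


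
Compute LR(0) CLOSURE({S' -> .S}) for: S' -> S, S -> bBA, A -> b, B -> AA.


Start: S' -> .S
For each item with dot before a nonterminal B, add B -> .γ for every B-production
Closure: [S' -> .S, S -> .bBA]


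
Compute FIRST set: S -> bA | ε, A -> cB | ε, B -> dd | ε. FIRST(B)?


Per alternative of B: FIRST(dd) = {d}; FIRST(ε) = {ε}
FIRST(B) = {d, ε}


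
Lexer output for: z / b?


Scan left to right, longest-match per lexeme
Tokens: ID(z), OP(/), ID(b)


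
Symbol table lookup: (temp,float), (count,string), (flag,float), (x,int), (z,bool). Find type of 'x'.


Lookup 'x' → type int


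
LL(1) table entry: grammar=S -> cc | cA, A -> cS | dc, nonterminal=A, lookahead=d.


For [A, d]: 'd' ∈ FIRST(dc)
Entry: A -> dc


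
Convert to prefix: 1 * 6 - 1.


left-to-right (same/higher precedence on left): tree is (- (* 1 6) 1)
Prefix: - * 1 6 1


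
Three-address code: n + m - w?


Break into single-operator statements:
t1 = n + m
t2 = t1 - w


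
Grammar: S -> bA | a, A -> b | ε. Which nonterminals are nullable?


A nonterminal is nullable iff some alternative derives ε (directly, or every symbol in it is nullable)
Nullable: {A}


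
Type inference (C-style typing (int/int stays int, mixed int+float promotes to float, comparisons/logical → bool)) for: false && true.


Operand types: bool && bool
Rule: logical operators take bool operands and yield bool
Result type: bool


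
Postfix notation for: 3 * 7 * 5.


Left to right (same or higher precedence on left)
Postfix: 3 7 * 5 *


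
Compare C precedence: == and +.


'+' is additive (level 9); '==' is equality (level 6)
Higher level binds tighter
'+' has higher precedence than '=='


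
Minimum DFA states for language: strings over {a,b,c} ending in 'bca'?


Track the longest suffix of input matching a prefix of 'bca': 4 classes (prefixes of length 0..3)
Minimal DFA: 4 states


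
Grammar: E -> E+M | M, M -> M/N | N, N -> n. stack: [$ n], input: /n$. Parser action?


'n' on top is the handle for N -> n
Action: reduce (N -> n)


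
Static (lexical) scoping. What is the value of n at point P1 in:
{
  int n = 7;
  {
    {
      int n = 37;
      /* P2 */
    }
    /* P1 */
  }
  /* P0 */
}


P1's block does not declare n; resolves to the enclosing declaration at depth 0
n = 7


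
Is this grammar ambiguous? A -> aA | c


right-linear, alternatives start with distinct terminals 'a' vs 'c': unique leftmost derivation
Unambiguous


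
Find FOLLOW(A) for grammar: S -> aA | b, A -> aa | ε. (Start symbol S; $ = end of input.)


$ ∈ FOLLOW(S). For each A -> αBβ: add FIRST(β)\{ε} to FOLLOW(B); if β nullable, add FOLLOW(A).
FOLLOW(A) = {$}


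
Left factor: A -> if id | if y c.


Common prefix: 'if'
Factored: A -> if A', A' -> id | y c


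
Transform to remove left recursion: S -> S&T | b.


Left-recursive alternatives: S&T; non-recursive: b
Introduce S': S -> bS', S' -> &TS' | ε


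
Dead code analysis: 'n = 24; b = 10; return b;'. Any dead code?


n is assigned but never read
Dead: 'n = 24'


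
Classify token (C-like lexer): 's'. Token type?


Pattern: letter/underscore followed by alphanumerics, not a keyword
Type: IDENTIFIER


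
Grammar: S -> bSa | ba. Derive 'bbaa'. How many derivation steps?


Derivation: S => bSa => bbaa
Steps: 2


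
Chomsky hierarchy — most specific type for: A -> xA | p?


Right-linear: every RHS is a terminal or a terminal followed by one nonterminal
Classification: Type 3 (Regular)


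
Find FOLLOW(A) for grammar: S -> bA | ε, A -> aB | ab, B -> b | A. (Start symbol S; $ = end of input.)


$ ∈ FOLLOW(S). For each A -> αBβ: add FIRST(β)\{ε} to FOLLOW(B); if β nullable, add FOLLOW(A).
FOLLOW(A) = {$}


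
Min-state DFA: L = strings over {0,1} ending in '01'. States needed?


Track the longest suffix of input matching a prefix of '01': 3 classes (prefixes of length 0..2)
Minimal DFA: 3 states


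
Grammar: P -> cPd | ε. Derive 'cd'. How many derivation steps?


Derivation: P => cPd => cd
Steps: 2


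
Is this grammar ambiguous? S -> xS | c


right-linear, alternatives start with distinct terminals 'x' vs 'c': unique leftmost derivation
Unambiguous


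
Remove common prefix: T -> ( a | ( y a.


Common prefix: '('
Factored: T -> ( T', T' -> a | y a


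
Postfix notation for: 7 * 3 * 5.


Left to right (same or higher precedence on left)
Postfix: 7 3 * 5 *


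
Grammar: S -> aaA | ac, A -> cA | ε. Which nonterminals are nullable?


A nonterminal is nullable iff some alternative derives ε (directly, or every symbol in it is nullable)
Nullable: {A}


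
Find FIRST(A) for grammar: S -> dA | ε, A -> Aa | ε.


Per alternative of A: FIRST(Aa) = {a}; FIRST(ε) = {ε}
FIRST(A) = {a, ε}


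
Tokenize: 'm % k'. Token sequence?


Scan left to right, longest-match per lexeme
Tokens: ID(m), OP(%), ID(k)


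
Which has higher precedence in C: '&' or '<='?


'<=' is relational (level 7); '&' is bitwise AND (level 5)
Higher level binds tighter
'<=' has higher precedence than '&'


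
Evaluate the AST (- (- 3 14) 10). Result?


Evaluate inner: (- 3 14) = -11
Evaluate root: (- -11 10) = -21
Result: -21


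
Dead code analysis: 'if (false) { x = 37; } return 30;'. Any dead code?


condition is constant false, so the whole block is unreachable
Dead: 'if (false) { x = 37; }'


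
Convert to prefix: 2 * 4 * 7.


left-to-right (same/higher precedence on left): tree is (* (* 2 4) 7)
Prefix: * * 2 4 7


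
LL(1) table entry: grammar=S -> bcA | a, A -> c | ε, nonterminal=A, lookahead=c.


For [A, c]: 'c' ∈ FIRST(c)
Entry: A -> c


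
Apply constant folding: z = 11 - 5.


11 - 5 = 6 at compile time
Optimized: z = 6


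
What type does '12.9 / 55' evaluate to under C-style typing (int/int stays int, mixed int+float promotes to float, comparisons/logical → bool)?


Operand types: float / int
Rule: mixed int/float promotes to float; int/int stays int
Result type: float


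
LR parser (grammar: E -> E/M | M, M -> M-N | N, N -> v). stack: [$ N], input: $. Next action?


'N' (not preceded by M-) is the handle for M -> N
Action: reduce (M -> N)


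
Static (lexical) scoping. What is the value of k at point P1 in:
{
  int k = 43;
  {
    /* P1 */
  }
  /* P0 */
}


P1's block does not declare k; resolves to the enclosing declaration at depth 0
k = 43


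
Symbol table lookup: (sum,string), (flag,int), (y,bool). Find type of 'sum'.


Lookup 'sum' → type string


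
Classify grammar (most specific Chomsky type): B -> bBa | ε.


Single nonterminal LHS, but b^n a^n is not regular
Classification: Type 2 (Context-Free)


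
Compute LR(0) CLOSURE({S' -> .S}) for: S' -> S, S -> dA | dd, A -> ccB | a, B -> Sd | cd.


Start: S' -> .S
For each item with dot before a nonterminal B, add B -> .γ for every B-production
Closure: [S' -> .S, S -> .dA, S -> .dd]


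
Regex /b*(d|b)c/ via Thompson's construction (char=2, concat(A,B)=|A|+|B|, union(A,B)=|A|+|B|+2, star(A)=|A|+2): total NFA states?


Syntax tree has 4 char leaf(s), 1 union(s), 1 star(s)
chars contribute 4×2 = 8; each union adds +2; each star adds +2
Total: 8 + 2 + 2 = 12 states


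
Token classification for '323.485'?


Pattern: digits with a decimal point
Type: FLOAT_LITERAL


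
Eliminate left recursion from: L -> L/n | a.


Left-recursive alternatives: L/n; non-recursive: a
Introduce L': L -> aL', L' -> /nL' | ε


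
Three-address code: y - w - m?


Break into single-operator statements:
t1 = y - w
t2 = t1 - m


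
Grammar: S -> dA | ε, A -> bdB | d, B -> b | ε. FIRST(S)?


Per alternative of S: FIRST(dA) = {d}; FIRST(ε) = {ε}
FIRST(S) = {d, ε}


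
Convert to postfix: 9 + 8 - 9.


Left to right (same or higher precedence on left)
Postfix: 9 8 + 9 -


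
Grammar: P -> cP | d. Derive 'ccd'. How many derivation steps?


Derivation: P => cP => ccP => ccd
Steps: 3


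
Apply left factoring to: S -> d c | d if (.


Common prefix: 'd'
Factored: S -> d S', S' -> c | if (


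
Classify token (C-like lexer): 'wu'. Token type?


Pattern: letter/underscore followed by alphanumerics, not a keyword
Type: IDENTIFIER


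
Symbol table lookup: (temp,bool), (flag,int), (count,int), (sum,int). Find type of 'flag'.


Lookup 'flag' → type int


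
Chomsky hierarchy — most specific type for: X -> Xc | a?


Left-linear: every RHS is a terminal or one nonterminal followed by a terminal
Classification: Type 3 (Regular)


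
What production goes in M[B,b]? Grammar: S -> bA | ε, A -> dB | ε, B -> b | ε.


For [B, b]: 'b' ∈ FIRST(b)
Entry: B -> b


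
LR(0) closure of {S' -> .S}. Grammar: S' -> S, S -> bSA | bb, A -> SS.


Start: S' -> .S
For each item with dot before a nonterminal B, add B -> .γ for every B-production
Closure: [S' -> .S, S -> .bSA, S -> .bb]


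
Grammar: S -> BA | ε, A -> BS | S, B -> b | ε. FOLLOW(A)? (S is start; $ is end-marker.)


$ ∈ FOLLOW(S). For each A -> αBβ: add FIRST(β)\{ε} to FOLLOW(B); if β nullable, add FOLLOW(A).
FOLLOW(A) = {$}


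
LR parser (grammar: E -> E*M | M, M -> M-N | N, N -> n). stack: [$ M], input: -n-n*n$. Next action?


shift '-' to continue M -> M-N
Action: shift


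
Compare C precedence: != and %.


'%' is multiplicative (level 10); '!=' is equality (level 6)
Higher level binds tighter
'%' has higher precedence than '!='


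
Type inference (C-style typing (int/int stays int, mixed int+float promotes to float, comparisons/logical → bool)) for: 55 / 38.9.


Operand types: int / float
Rule: mixed int/float promotes to float; int/int stays int
Result type: float


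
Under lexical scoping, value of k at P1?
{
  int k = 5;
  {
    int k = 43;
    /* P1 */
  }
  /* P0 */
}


k declared in the same block as P1
k = 43


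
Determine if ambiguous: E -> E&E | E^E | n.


'n&n^n' has two parse trees (no precedence encoded between & and ^)
Ambiguous


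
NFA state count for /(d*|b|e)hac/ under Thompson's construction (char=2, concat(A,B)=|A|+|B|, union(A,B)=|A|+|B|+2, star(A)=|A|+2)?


Syntax tree has 6 char leaf(s), 2 union(s), 1 star(s)
chars contribute 6×2 = 12; each union adds +2; each star adds +2
Total: 12 + 4 + 2 = 18 states


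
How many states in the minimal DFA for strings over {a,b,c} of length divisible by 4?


Track length mod 4: states 0..3, accept at 0
Minimal DFA: 4 states


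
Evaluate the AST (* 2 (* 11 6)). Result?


Evaluate inner: (* 11 6) = 66
Evaluate root: (* 2 66) = 132
Result: 132


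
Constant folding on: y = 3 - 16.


3 - 16 = -13 at compile time
Optimized: y = -13


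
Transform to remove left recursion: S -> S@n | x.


Left-recursive alternatives: S@n; non-recursive: x
Introduce S': S -> xS', S' -> @nS' | ε


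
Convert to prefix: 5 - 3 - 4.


left-to-right (same/higher precedence on left): tree is (- (- 5 3) 4)
Prefix: - - 5 3 4


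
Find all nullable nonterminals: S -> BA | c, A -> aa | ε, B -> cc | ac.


A nonterminal is nullable iff some alternative derives ε (directly, or every symbol in it is nullable)
Nullable: {A}


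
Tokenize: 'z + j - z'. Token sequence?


Scan left to right, longest-match per lexeme
Tokens: ID(z), OP(+), ID(j), OP(-), ID(z)


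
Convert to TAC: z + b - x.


Break into single-operator statements:
t1 = z + b
t2 = t1 - x


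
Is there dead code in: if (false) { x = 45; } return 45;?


condition is constant false, so the whole block is unreachable
Dead: 'if (false) { x = 45; }'


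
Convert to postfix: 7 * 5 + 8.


Left to right (same or higher precedence on left)
Postfix: 7 5 * 8 +


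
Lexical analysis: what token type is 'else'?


Pattern: reserved word
Type: KEYWORD


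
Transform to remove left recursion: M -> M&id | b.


Left-recursive alternatives: M&id; non-recursive: b
Introduce M': M -> bM', M' -> &idM' | ε


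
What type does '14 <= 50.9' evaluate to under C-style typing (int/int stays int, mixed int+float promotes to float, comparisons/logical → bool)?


Operand types: int <= float
Rule: comparison yields bool
Result type: bool


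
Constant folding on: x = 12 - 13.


12 - 13 = -1 at compile time
Optimized: x = -1


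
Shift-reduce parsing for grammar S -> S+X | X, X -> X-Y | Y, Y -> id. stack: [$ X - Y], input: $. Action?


handle 'X-Y' on top
Action: reduce (X -> X-Y)


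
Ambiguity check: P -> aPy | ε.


balanced a^n…y^n: each string has a unique parse
Unambiguous


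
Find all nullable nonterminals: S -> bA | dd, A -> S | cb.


A nonterminal is nullable iff some alternative derives ε (directly, or every symbol in it is nullable)
Nullable: {}


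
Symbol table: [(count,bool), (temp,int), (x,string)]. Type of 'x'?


Lookup 'x' → type string


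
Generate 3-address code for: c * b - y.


Break into single-operator statements:
t1 = c * b
t2 = t1 - y


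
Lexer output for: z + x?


Scan left to right, longest-match per lexeme
Tokens: ID(z), OP(+), ID(x)


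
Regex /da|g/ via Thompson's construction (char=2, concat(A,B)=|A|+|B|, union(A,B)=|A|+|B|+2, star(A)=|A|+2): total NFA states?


Syntax tree has 3 char leaf(s), 1 union(s), 0 star(s)
chars contribute 3×2 = 6; each union adds +2; each star adds +2
Total: 6 + 2 + 0 = 8 states


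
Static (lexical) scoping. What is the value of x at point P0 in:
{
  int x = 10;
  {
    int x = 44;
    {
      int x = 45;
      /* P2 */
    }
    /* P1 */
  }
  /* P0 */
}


x declared in the same block as P0
x = 10


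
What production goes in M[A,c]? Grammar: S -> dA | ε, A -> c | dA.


For [A, c]: 'c' ∈ FIRST(c)
Entry: A -> c


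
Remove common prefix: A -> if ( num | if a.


Common prefix: 'if'
Factored: A -> if A', A' -> ( num | a


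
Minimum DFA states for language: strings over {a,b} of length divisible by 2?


Track length mod 2: states 0..1, accept at 0
Minimal DFA: 2 states


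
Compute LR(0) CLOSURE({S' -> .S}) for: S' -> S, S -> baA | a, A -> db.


Start: S' -> .S
For each item with dot before a nonterminal B, add B -> .γ for every B-production
Closure: [S' -> .S, S -> .baA, S -> .a]


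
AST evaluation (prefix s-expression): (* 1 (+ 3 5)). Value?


Evaluate inner: (+ 3 5) = 8
Evaluate root: (* 1 8) = 8
Result: 8


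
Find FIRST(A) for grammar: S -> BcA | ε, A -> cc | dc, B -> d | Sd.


Per alternative of A: FIRST(cc) = {c}; FIRST(dc) = {d}
FIRST(A) = {c, d}


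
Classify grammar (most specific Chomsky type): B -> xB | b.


Right-linear: every RHS is a terminal or a terminal followed by one nonterminal
Classification: Type 3 (Regular)


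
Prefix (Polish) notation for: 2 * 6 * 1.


left-to-right (same/higher precedence on left): tree is (* (* 2 6) 1)
Prefix: * * 2 6 1


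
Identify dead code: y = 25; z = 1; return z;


y is assigned but never read
Dead: 'y = 25'


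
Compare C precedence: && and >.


'>' is relational (level 7); '&&' is logical AND (level 2)
Higher level binds tighter
'>' has higher precedence than '&&'


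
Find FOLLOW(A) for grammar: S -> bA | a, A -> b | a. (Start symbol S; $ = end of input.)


$ ∈ FOLLOW(S). For each A -> αBβ: add FIRST(β)\{ε} to FOLLOW(B); if β nullable, add FOLLOW(A).
FOLLOW(A) = {$}


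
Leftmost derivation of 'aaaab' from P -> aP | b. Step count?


Derivation: P => aP => aaP => aaaP => aaaaP => aaaab
Steps: 5


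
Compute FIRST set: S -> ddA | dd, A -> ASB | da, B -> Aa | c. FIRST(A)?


Per alternative of A: FIRST(ASB) = {d}; FIRST(da) = {d}
FIRST(A) = {d}


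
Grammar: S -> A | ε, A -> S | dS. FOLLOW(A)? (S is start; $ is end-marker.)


$ ∈ FOLLOW(S). For each A -> αBβ: add FIRST(β)\{ε} to FOLLOW(B); if β nullable, add FOLLOW(A).
FOLLOW(A) = {$}


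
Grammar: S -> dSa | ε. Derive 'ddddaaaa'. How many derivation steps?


Derivation: S => dSa => ddSaa => dddSaaa => ddddSaaaa => ddddaaaa
Steps: 5


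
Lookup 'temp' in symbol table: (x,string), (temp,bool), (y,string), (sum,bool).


Lookup 'temp' → type bool


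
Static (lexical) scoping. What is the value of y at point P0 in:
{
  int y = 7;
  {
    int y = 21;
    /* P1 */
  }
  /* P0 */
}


y declared in the same block as P0
y = 7


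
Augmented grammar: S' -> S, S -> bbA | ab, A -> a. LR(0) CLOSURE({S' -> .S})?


Start: S' -> .S
For each item with dot before a nonterminal B, add B -> .γ for every B-production
Closure: [S' -> .S, S -> .bbA, S -> .ab]


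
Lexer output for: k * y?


Scan left to right, longest-match per lexeme
Tokens: ID(k), OP(*), ID(y)


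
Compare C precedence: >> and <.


'>>' is shift (level 8); '<' is relational (level 7)
Higher level binds tighter
'>>' has higher precedence than '<'


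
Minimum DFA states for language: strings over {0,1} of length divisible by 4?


Track length mod 4: states 0..3, accept at 0
Minimal DFA: 4 states


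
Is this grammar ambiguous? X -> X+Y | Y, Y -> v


precedence layered via separate nonterminal Y: deterministic
Unambiguous


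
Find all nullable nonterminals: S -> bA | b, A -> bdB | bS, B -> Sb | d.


A nonterminal is nullable iff some alternative derives ε (directly, or every symbol in it is nullable)
Nullable: {}


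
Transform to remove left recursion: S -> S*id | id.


Left-recursive alternatives: S*id; non-recursive: id
Introduce S': S -> idS', S' -> *idS' | ε


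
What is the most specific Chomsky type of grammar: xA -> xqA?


LHS has context (more than one symbol) and |LHS| ≤ |RHS|
Classification: Type 1 (Context-Sensitive)


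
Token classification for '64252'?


Pattern: digits only
Type: INTEGER_LITERAL


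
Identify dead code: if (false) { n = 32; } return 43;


condition is constant false, so the whole block is unreachable
Dead: 'if (false) { n = 32; }'


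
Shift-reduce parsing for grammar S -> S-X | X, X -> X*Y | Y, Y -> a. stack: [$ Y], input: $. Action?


'Y' (not preceded by X*) is the handle for X -> Y
Action: reduce (X -> Y)


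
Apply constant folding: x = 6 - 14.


6 - 14 = -8 at compile time
Optimized: x = -8


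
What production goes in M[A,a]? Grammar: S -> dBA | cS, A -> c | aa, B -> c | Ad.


For [A, a]: 'a' ∈ FIRST(aa)
Entry: A -> aa


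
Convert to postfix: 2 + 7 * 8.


* has higher precedence, evaluate 7*8 first
Postfix: 2 7 8 * +


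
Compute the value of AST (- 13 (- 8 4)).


Evaluate inner: (- 8 4) = 4
Evaluate root: (- 13 4) = 9
Result: 9


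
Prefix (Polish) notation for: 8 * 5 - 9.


left-to-right (same/higher precedence on left): tree is (- (* 8 5) 9)
Prefix: - * 8 5 9


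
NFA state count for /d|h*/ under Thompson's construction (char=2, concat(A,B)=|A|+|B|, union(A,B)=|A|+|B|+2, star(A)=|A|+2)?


Syntax tree has 2 char leaf(s), 1 union(s), 1 star(s)
chars contribute 2×2 = 4; each union adds +2; each star adds +2
Total: 4 + 2 + 2 = 8 states


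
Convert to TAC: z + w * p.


Break into single-operator statements:
t1 = w * p
t2 = z + t1


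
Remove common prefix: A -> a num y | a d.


Common prefix: 'a'
Factored: A -> a A', A' -> num y | d


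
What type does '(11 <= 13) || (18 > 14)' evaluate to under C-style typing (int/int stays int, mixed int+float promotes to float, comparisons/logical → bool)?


Operand types: bool || bool
Rule: logical operators take bool operands and yield bool
Result type: bool


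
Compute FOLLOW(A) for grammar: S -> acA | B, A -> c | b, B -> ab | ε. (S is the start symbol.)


$ ∈ FOLLOW(S). For each A -> αBβ: add FIRST(β)\{ε} to FOLLOW(B); if β nullable, add FOLLOW(A).
FOLLOW(A) = {$}


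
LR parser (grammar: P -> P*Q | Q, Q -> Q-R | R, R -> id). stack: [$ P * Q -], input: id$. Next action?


no handle; shift 'id'
Action: shift


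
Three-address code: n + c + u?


Break into single-operator statements:
t1 = n + c
t2 = t1 + u


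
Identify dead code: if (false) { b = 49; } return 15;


condition is constant false, so the whole block is unreachable
Dead: 'if (false) { b = 49; }'


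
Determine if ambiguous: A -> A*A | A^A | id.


'id*id^id' has two parse trees (no precedence encoded between * and ^)
Ambiguous


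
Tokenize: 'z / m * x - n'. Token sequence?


Scan left to right, longest-match per lexeme
Tokens: ID(z), OP(/), ID(m), OP(*), ID(x), OP(-), ID(n)


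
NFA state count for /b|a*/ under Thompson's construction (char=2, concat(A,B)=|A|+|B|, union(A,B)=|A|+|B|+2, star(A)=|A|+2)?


Syntax tree has 2 char leaf(s), 1 union(s), 1 star(s)
chars contribute 2×2 = 4; each union adds +2; each star adds +2
Total: 4 + 2 + 2 = 8 states


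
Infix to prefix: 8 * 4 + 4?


left-to-right (same/higher precedence on left): tree is (+ (* 8 4) 4)
Prefix: + * 8 4 4


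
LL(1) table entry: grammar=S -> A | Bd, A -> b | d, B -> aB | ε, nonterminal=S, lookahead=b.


For [S, b]: 'b' ∈ FIRST(A)
Entry: S -> A


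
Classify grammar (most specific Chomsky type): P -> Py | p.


Left-linear: every RHS is a terminal or one nonterminal followed by a terminal
Classification: Type 3 (Regular)


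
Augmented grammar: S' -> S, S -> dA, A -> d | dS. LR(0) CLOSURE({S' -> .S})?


Start: S' -> .S
For each item with dot before a nonterminal B, add B -> .γ for every B-production
Closure: [S' -> .S, S -> .dA]


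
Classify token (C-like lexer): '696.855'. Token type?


Pattern: digits with a decimal point
Type: FLOAT_LITERAL


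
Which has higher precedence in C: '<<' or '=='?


'<<' is shift (level 8); '==' is equality (level 6)
Higher level binds tighter
'<<' has higher precedence than '=='


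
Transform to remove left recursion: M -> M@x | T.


Left-recursive alternatives: M@x; non-recursive: T
Introduce M': M -> TM', M' -> @xM' | ε


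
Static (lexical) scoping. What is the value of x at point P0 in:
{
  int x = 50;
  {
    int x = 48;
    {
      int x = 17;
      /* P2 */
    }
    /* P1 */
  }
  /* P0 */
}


x declared in the same block as P0
x = 50


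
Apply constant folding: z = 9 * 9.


9 * 9 = 81 at compile time
Optimized: z = 81


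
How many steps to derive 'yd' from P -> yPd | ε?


Derivation: P => yPd => yd
Steps: 2


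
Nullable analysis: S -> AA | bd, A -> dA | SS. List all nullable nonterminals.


A nonterminal is nullable iff some alternative derives ε (directly, or every symbol in it is nullable)
Nullable: {}


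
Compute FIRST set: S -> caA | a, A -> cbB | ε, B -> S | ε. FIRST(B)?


Per alternative of B: FIRST(S) = {a, c}; FIRST(ε) = {ε}
FIRST(B) = {a, c, ε}


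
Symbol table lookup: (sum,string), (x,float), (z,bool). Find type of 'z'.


Lookup 'z' → type bool


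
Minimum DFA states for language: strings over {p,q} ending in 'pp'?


Track the longest suffix of input matching a prefix of 'pp': 3 classes (prefixes of length 0..2)
Minimal DFA: 3 states


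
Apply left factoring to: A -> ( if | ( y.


Common prefix: '('
Factored: A -> ( A', A' -> if | y


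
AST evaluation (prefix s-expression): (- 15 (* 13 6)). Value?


Evaluate inner: (* 13 6) = 78
Evaluate root: (- 15 78) = -63
Result: -63


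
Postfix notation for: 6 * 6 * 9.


Left to right (same or higher precedence on left)
Postfix: 6 6 * 9 *


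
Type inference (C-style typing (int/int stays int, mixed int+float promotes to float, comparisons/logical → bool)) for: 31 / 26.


Operand types: int / int
Rule: mixed int/float promotes to float; int/int stays int
Result type: int


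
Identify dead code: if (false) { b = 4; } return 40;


condition is constant false, so the whole block is unreachable
Dead: 'if (false) { b = 4; }'


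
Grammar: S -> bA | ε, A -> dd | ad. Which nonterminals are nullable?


A nonterminal is nullable iff some alternative derives ε (directly, or every symbol in it is nullable)
Nullable: {S}


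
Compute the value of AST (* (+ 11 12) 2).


Evaluate inner: (+ 11 12) = 23
Evaluate root: (* 23 2) = 46
Result: 46


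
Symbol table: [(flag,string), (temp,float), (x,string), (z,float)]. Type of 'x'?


Lookup 'x' → type string


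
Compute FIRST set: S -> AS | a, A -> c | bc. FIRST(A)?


Per alternative of A: FIRST(c) = {c}; FIRST(bc) = {b}
FIRST(A) = {b, c}


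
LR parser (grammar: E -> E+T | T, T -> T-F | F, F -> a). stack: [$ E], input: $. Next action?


start symbol E on stack, input exhausted
Action: accept


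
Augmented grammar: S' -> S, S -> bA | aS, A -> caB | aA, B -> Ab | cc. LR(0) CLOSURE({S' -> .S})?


Start: S' -> .S
For each item with dot before a nonterminal B, add B -> .γ for every B-production
Closure: [S' -> .S, S -> .bA, S -> .aS]


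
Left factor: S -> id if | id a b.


Common prefix: 'id'
Factored: S -> id S', S' -> if | a b


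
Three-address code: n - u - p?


Break into single-operator statements:
t1 = n - u
t2 = t1 - p


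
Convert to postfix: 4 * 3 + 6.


Left to right (same or higher precedence on left)
Postfix: 4 3 * 6 +


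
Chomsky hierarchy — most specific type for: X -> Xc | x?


Left-linear: every RHS is a terminal or one nonterminal followed by a terminal
Classification: Type 3 (Regular)


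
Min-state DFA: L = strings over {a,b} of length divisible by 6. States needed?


Track length mod 6: states 0..5, accept at 0
Minimal DFA: 6 states


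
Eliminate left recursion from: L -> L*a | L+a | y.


Left-recursive alternatives: L*a, L+a; non-recursive: y
Introduce L': L -> yL', L' -> *aL' | +aL' | ε


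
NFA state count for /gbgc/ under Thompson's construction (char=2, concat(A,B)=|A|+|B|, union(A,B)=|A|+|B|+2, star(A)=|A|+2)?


Syntax tree has 4 char leaf(s), 0 union(s), 0 star(s)
chars contribute 4×2 = 8; each union adds +2; each star adds +2
Total: 8 + 0 + 0 = 8 states


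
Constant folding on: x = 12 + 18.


12 + 18 = 30 at compile time
Optimized: x = 30


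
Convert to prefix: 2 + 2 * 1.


'*' binds tighter: tree is (+ 2 (* 2 1))
Prefix: + 2 * 2 1


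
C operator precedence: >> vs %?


'%' is multiplicative (level 10); '>>' is shift (level 8)
Higher level binds tighter
'%' has higher precedence than '>>'


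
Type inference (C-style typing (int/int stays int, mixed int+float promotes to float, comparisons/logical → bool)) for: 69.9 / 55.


Operand types: float / int
Rule: mixed int/float promotes to float; int/int stays int
Result type: float


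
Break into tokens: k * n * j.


Scan left to right, longest-match per lexeme
Tokens: ID(k), OP(*), ID(n), OP(*), ID(j)


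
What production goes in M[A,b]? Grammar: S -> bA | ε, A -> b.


For [A, b]: 'b' ∈ FIRST(b)
Entry: A -> b


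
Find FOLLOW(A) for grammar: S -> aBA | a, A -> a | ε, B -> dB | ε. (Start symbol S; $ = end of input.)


$ ∈ FOLLOW(S). For each A -> αBβ: add FIRST(β)\{ε} to FOLLOW(B); if β nullable, add FOLLOW(A).
FOLLOW(A) = {$}


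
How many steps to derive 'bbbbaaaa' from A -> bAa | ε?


Derivation: A => bAa => bbAaa => bbbAaaa => bbbbAaaaa => bbbbaaaa
Steps: 5


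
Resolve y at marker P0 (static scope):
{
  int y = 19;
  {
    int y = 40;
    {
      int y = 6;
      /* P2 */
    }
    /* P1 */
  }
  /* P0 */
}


y declared in the same block as P0
y = 19
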